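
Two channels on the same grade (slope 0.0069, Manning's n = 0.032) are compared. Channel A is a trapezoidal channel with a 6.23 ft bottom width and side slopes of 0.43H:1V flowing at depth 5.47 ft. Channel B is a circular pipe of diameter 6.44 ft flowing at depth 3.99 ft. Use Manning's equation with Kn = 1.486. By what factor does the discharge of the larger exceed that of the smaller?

2.8

Channel A: With bottom width b = 6.23 ft and side slope z = 0.43: A = (b + zy)y = (6.23 + 0.43×5.47)×5.47 = 46.94 ft²; P = b + 2y√(1+z²) = 6.23 + 2×5.47×1.089 = 18.14 ft. Hydraulic radius R = A/P = 46.94/18.14 = 2.588 ft. Q_A = (1.486/0.032)·46.94·2.588^(2/3)·√0.0069 = 341.3 ft³/s.
Channel B: For a circular section of diameter D = 6.44 ft at depth y = 3.99 ft, the central angle is θ = 2 arccos(1 − 2y/D) = 3.625 rad. Then A = (D²/8)(θ − sin θ) = 21.2 ft² and P = Dθ/2 = 11.67 ft. Hydraulic radius R = A/P = 21.2/11.67 = 1.816 ft. Q_B = (1.486/0.032)·21.2·1.816^(2/3)·√0.0069 = 121.7 ft³/s.
The larger discharge is 341.3 ft³/s and the smaller is 121.7 ft³/s; the ratio is 2.8.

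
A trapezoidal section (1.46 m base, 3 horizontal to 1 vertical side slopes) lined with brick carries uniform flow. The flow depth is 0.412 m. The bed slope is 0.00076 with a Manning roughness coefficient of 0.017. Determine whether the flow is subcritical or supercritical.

With bottom width b = 1.46 m and side slope z = 3: A = (b + zy)y = (1.46 + 3×0.412)×0.412 = 1.111 m²; P = b + 2y√(1+z²) = 1.46 + 2×0.412×3.162 = 4.066 m.
Hydraulic radius R = A/P = 1.111/4.066 = 0.2732 m.
V = (1/n) R^(2/3) √S = (1/0.017) × 0.2732^(2/3) × √0.00076 = 0.6828 m/s. Hydraulic depth D_h = A/T = 1.111/3.932 = 0.2825 m.
Froude number Fr = V/√(g·D_h) = 0.6828/√(9.81×0.2825) = 0.41, which is less than 1, so the flow is subcritical.

subcritical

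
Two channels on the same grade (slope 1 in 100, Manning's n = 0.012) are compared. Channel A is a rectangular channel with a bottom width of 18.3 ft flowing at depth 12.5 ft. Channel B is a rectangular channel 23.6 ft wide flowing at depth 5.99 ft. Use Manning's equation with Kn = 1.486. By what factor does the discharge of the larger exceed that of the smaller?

1.96

Channel A: Flow area A = b·y = 18.3 × 12.5 = 228.8 ft². Wetted perimeter P = b + 2y = 18.3 + 2×12.5 = 43.3 ft. Hydraulic radius R = A/P = 228.8/43.3 = 5.283 ft. Q_A = (1.486/0.012)·228.8·5.283^(2/3)·√0.01 = 8592 ft³/s.
Channel B: Flow area A = b·y = 23.6 × 5.99 = 141.4 ft². Wetted perimeter P = b + 2y = 23.6 + 2×5.99 = 35.58 ft. Hydraulic radius R = A/P = 141.4/35.58 = 3.973 ft. Q_B = (1.486/0.012)·141.4·3.973^(2/3)·√0.01 = 4391 ft³/s.
The larger discharge is 8592 ft³/s and the smaller is 4391 ft³/s; the ratio is 1.96.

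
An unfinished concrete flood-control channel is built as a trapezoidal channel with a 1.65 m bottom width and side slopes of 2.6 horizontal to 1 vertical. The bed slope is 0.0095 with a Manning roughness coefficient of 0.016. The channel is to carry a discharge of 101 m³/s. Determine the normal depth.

Manning's equation rearranged: A R^(2/3) = nQ / (1·√S) = 0.016 × 101 / (√0.0095) = 16.58.
At y = 1.89 m: A R^(2/3) = 12.56 — too small.
At y = 2.35 m: A R^(2/3) = 21.01 — too large.
At y = 2.13 m: A R^(2/3) = 16.64 — ≈ 16.58.

y_n = 2.13 m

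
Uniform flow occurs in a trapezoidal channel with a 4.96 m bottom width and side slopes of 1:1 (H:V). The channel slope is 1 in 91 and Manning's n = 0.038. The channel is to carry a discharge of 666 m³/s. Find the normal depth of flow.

Manning's equation rearranged: A R^(2/3) = nQ / (1·√S) = 0.038 × 666 / (√0.01099) = 241.4.
Try y = 5.47 m: A R^(2/3) = 113.1 — too small.
Try y = 9.21 m: A R^(2/3) = 340.2 — too large.
Try y = 7.86 m: A R^(2/3) = 241.3 — ≈ 241.4.

y_n = 7.86 m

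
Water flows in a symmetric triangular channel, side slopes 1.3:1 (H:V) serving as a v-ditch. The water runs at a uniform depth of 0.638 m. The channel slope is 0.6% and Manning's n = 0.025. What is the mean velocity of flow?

For a triangular section with side slope z = 1.3: A = zy² = 1.3×0.638² = 0.5292 m²; P = 2y√(1+z²) = 2×0.638×1.64 = 2.093 m.
Hydraulic radius R = A/P = 0.5292/2.093 = 0.2528 m.
From Manning's equation, V = (1/n) R^(2/3) S^(1/2) = (1/0.025) × 0.2528^(2/3) × 0.006^(1/2) = 1.24 m/s.

V = 1.24 m/s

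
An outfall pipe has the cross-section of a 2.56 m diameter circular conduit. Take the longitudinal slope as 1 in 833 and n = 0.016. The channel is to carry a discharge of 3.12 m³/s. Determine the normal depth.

y_n = 1.09 m

Manning's equation rearranged: A R^(2/3) = nQ / (1·√S) = 0.016 × 3.12 / (√0.0012) = 1.441.
At y = 0.744 m: A R^(2/3) = 0.7039 — low.
At y = 1.22 m: A R^(2/3) = 1.76 — high.
At y = 1.09 m: A R^(2/3) = 1.443 — ≈ 1.441.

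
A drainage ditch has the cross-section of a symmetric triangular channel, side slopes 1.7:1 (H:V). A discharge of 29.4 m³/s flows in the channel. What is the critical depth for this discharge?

y_c = 2.28 m

At critical depth, Q² T / (g A³) = 1, i.e. A³/T = Q²/g = 29.4²/9.81 = 88.11.
Trying y = 1.58 m: A³/T = 14.23 — low.
Trying y = 2.28 m: A³/T = 89.03 — ≈ 88.11.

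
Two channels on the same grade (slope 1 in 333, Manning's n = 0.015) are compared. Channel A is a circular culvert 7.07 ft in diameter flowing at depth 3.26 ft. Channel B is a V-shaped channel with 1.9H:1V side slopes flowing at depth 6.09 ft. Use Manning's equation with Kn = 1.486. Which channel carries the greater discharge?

Channel A: For a circular section of diameter D = 7.07 ft at depth y = 3.26 ft, the central angle is θ = 2 arccos(1 − 2y/D) = 2.986 rad. Then A = (D²/8)(θ − sin θ) = 17.69 ft² and P = Dθ/2 = 10.55 ft. Hydraulic radius R = A/P = 17.69/10.55 = 1.676 ft. Q_A = (1.486/0.015)·17.69·1.676^(2/3)·√0.003003 = 135.5 ft³/s.
Channel B: For a triangular section with side slope z = 1.9: A = zy² = 1.9×6.09² = 70.47 ft²; P = 2y√(1+z²) = 2×6.09×2.147 = 26.15 ft. Hydraulic radius R = A/P = 70.47/26.15 = 2.695 ft. Q_B = (1.486/0.015)·70.47·2.695^(2/3)·√0.003003 = 740.8 ft³/s.
Q_A = 135.5 ft³/s vs Q_B = 740.8 ft³/s, so channel B carries more.

channel B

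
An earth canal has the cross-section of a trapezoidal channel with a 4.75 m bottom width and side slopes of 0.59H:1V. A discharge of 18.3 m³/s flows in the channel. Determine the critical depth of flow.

y_c = 1.09 m

At critical depth, Q² T / (g A³) = 1, i.e. A³/T = Q²/g = 18.3²/9.81 = 34.14.
Try y = 0.882 m: A³/T = 17.35 — low.
Try y = 1.09 m: A³/T = 33.65 — ≈ 34.14.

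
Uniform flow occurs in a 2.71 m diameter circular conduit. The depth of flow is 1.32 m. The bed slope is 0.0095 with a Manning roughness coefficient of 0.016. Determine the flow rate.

For a circular section of diameter D = 2.71 m at depth y = 1.32 m, the central angle is θ = 2 arccos(1 − 2y/D) = 3.09 rad. Then A = (D²/8)(θ − sin θ) = 2.789 m² and P = Dθ/2 = 4.187 m.
Hydraulic radius R = A/P = 2.789/4.187 = 0.6662 m.
Manning's equation: Q = (1/n) A R^(2/3) S^(1/2) = (1/0.016) × 2.789 × 0.6662^(2/3) × 0.0095^(1/2) = 13 m³/s.

Q = 13 m³/s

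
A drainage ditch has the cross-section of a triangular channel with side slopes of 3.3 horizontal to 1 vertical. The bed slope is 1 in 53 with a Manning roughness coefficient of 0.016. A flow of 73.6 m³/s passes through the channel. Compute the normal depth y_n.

Manning's equation rearranged: A R^(2/3) = nQ / (1·√S) = 0.016 × 73.6 / (√0.01887) = 8.573.
At y = 2.12 m: A R^(2/3) = 14.97 — too large.
At y = 1.37 m: A R^(2/3) = 4.674 — too small.
At y = 1.72 m: A R^(2/3) = 8.574 — ≈ 8.573.

y_n = 1.72 m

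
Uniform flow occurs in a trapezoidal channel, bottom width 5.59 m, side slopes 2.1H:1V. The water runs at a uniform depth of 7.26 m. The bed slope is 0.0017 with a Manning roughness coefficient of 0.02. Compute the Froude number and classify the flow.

With bottom width b = 5.59 m and side slope z = 2.1: A = (b + zy)y = (5.59 + 2.1×7.26)×7.26 = 151.3 m²; P = b + 2y√(1+z²) = 5.59 + 2×7.26×2.326 = 39.36 m.
Hydraulic radius R = A/P = 151.3/39.36 = 3.843 m.
V = (1/n) R^(2/3) √S = (1/0.02) × 3.843^(2/3) × √0.0017 = 5.058 m/s. Hydraulic depth D_h = A/T = 151.3/36.08 = 4.192 m.
Froude number Fr = V/√(g·D_h) = 5.058/√(9.81×4.192) = 0.789, which is less than 1, so the flow is subcritical.

subcritical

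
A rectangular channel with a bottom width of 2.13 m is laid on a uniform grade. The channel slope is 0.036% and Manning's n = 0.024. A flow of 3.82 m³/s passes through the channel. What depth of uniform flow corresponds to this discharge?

Manning's equation rearranged: A R^(2/3) = nQ / (1·√S) = 0.024 × 3.82 / (√0.00036) = 4.832.
Trying y = 1.96 m: A R^(2/3) = 3.26 — low.
Trying y = 2.96 m: A R^(2/3) = 5.357 — high.
Trying y = 2.71 m: A R^(2/3) = 4.826 — matches.

y_n = 2.71 m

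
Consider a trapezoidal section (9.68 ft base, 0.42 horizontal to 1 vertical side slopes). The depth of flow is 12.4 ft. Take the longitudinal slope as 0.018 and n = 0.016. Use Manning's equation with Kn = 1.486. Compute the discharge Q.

With bottom width b = 9.68 ft and side slope z = 0.42: A = (b + zy)y = (9.68 + 0.42×12.4)×12.4 = 184.6 ft²; P = b + 2y√(1+z²) = 9.68 + 2×12.4×1.085 = 36.58 ft.
Hydraulic radius R = A/P = 184.6/36.58 = 5.047 ft.
Manning's equation: Q = (1.486/n) A R^(2/3) S^(1/2) = (1.486/0.016) × 184.6 × 5.047^(2/3) × 0.018^(1/2) = 6770 ft³/s.

Q = 6770 ft³/s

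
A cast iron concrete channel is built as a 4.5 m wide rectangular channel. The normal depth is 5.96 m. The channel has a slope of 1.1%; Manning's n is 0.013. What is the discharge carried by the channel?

Q = 300 m³/s

Flow area A = b·y = 4.5 × 5.96 = 26.82 m². Wetted perimeter P = b + 2y = 4.5 + 2×5.96 = 16.42 m.
Hydraulic radius R = A/P = 26.82/16.42 = 1.633 m.
Manning's equation: Q = (1/n) A R^(2/3) S^(1/2) = (1/0.013) × 26.82 × 1.633^(2/3) × 0.011^(1/2) = 300 m³/s.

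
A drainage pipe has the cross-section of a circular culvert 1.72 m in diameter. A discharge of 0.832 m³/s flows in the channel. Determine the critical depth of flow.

At critical depth, Q² T / (g A³) = 1, i.e. A³/T = Q²/g = 0.832²/9.81 = 0.07056.
Try y = 0.338 m: A³/T = 0.02456 — low.
Try y = 0.443 m: A³/T = 0.07067 — close enough.

y_c = 0.443 m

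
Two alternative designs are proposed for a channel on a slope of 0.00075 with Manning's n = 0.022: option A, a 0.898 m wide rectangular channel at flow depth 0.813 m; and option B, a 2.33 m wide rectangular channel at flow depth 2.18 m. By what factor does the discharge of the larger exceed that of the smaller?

Channel A: Flow area A = b·y = 0.898 × 0.813 = 0.7301 m². Wetted perimeter P = b + 2y = 0.898 + 2×0.813 = 2.524 m. Hydraulic radius R = A/P = 0.7301/2.524 = 0.2893 m. Q_A = (1/0.022)·0.7301·0.2893^(2/3)·√0.00075 = 0.3975 m³/s.
Channel B: Flow area A = b·y = 2.33 × 2.18 = 5.079 m². Wetted perimeter P = b + 2y = 2.33 + 2×2.18 = 6.69 m. Hydraulic radius R = A/P = 5.079/6.69 = 0.7593 m. Q_B = (1/0.022)·5.079·0.7593^(2/3)·√0.00075 = 5.262 m³/s.
The larger discharge is 5.262 m³/s and the smaller is 0.3975 m³/s; the ratio is 13.2.

13.2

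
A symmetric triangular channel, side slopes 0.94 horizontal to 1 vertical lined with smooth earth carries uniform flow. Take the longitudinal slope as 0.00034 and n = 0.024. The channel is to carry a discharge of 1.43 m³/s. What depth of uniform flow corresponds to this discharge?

y_n = 1.69 m

Manning's equation rearranged: A R^(2/3) = nQ / (1·√S) = 0.024 × 1.43 / (√0.00034) = 1.861.
Trying y = 1.41 m: A R^(2/3) = 1.15 — low.
Trying y = 1.97 m: A R^(2/3) = 2.806 — high.
Trying y = 1.69 m: A R^(2/3) = 1.864 — ≈ 1.861.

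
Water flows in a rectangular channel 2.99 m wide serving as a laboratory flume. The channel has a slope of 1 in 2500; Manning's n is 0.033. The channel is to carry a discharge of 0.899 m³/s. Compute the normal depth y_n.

Manning's equation rearranged: A R^(2/3) = nQ / (1·√S) = 0.033 × 0.899 / (√0.0004) = 1.483.
Trying y = 0.667 m: A R^(2/3) = 1.191 — low.
Trying y = 0.847 m: A R^(2/3) = 1.681 — high.
Trying y = 0.776 m: A R^(2/3) = 1.483 — close enough.

y_n = 0.776 m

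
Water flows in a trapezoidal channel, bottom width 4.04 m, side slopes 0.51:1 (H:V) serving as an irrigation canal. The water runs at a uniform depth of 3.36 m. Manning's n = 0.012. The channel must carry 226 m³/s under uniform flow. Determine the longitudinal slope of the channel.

With bottom width b = 4.04 m and side slope z = 0.51: A = (b + zy)y = (4.04 + 0.51×3.36)×3.36 = 19.33 m²; P = b + 2y√(1+z²) = 4.04 + 2×3.36×1.123 = 11.58 m.
Hydraulic radius R = A/P = 19.33/11.58 = 1.669 m.
From Manning's equation, S = [nQ / (1 A R^(2/3))]² = [0.012 × 226 / (1 × 19.33 × 1.669^(2/3))]² = 0.00994.

S = 0.00994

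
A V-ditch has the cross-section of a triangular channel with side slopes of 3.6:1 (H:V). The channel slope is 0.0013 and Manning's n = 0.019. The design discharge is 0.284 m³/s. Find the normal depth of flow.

y_n = 0.364 m

Manning's equation rearranged: A R^(2/3) = nQ / (1·√S) = 0.019 × 0.284 / (√0.0013) = 0.1497.
Trying y = 0.315 m: A R^(2/3) = 0.1016 — short.
Trying y = 0.364 m: A R^(2/3) = 0.1494 — ≈ 0.1497.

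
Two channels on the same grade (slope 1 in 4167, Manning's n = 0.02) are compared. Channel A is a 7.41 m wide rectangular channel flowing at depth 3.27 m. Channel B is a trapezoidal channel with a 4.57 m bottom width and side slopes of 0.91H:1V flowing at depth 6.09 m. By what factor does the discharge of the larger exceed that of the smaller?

3.6

Channel A: Flow area A = b·y = 7.41 × 3.27 = 24.23 m². Wetted perimeter P = b + 2y = 7.41 + 2×3.27 = 13.95 m. Hydraulic radius R = A/P = 24.23/13.95 = 1.737 m. Q_A = (1/0.02)·24.23·1.737^(2/3)·√0.00024 = 27.12 m³/s.
Channel B: With bottom width b = 4.57 m and side slope z = 0.91: A = (b + zy)y = (4.57 + 0.91×6.09)×6.09 = 61.58 m²; P = b + 2y√(1+z²) = 4.57 + 2×6.09×1.352 = 21.04 m. Hydraulic radius R = A/P = 61.58/21.04 = 2.927 m. Q_B = (1/0.02)·61.58·2.927^(2/3)·√0.00024 = 97.6 m³/s.
The larger discharge is 97.6 m³/s and the smaller is 27.12 m³/s; the ratio is 3.6.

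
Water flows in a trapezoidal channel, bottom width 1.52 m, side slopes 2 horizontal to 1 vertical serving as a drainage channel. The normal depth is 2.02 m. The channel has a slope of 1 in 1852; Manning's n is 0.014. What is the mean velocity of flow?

With bottom width b = 1.52 m and side slope z = 2: A = (b + zy)y = (1.52 + 2×2.02)×2.02 = 11.23 m²; P = b + 2y√(1+z²) = 1.52 + 2×2.02×2.236 = 10.55 m.
Hydraulic radius R = A/P = 11.23/10.55 = 1.064 m.
From Manning's equation, V = (1/n) R^(2/3) S^(1/2) = (1/0.014) × 1.064^(2/3) × 0.00054^(1/2) = 1.73 m/s.

V = 1.73 m/s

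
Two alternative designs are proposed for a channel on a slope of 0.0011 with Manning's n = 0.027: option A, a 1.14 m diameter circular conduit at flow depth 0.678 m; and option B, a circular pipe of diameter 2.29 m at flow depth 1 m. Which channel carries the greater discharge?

channel B

Channel A: For a circular section of diameter D = 1.14 m at depth y = 0.678 m, the central angle is θ = 2 arccos(1 − 2y/D) = 3.523 rad. Then A = (D²/8)(θ − sin θ) = 0.6327 m² and P = Dθ/2 = 2.008 m. Hydraulic radius R = A/P = 0.6327/2.008 = 0.3151 m. Q_A = (1/0.027)·0.6327·0.3151^(2/3)·√0.0011 = 0.3599 m³/s.
Channel B: For a circular section of diameter D = 2.29 m at depth y = 1 m, the central angle is θ = 2 arccos(1 − 2y/D) = 2.888 rad. Then A = (D²/8)(θ − sin θ) = 1.728 m² and P = Dθ/2 = 3.306 m. Hydraulic radius R = A/P = 1.728/3.306 = 0.5227 m. Q_B = (1/0.027)·1.728·0.5227^(2/3)·√0.0011 = 1.377 m³/s.
Q_A = 0.3599 m³/s vs Q_B = 1.377 m³/s, so channel B carries more.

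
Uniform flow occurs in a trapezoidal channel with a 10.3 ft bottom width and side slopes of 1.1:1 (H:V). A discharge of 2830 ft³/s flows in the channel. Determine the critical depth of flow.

y_c = 9.53 ft

At critical depth, Q² T / (g A³) = 1, i.e. A³/T = Q²/g = 2830²/32.2 = 248700.
Trying y = 6.62 ft: A³/T = 63420 — too small.
Trying y = 9.53 ft: A³/T = 248500 — close enough.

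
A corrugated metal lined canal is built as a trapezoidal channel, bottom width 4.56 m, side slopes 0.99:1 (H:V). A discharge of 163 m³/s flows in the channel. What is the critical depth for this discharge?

At critical depth, Q² T / (g A³) = 1, i.e. A³/T = Q²/g = 163²/9.81 = 2708.
At y = 4.87 m: A³/T = 6714 — high.
At y = 2.91 m: A³/T = 983.6 — low.
At y = 3.84 m: A³/T = 2722 — ≈ 2708.

y_c = 3.84 m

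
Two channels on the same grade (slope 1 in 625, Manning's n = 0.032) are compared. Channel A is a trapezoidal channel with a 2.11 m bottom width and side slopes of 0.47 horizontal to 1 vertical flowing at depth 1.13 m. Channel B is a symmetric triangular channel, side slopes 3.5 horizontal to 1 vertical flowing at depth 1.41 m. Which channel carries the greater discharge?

Channel A: With bottom width b = 2.11 m and side slope z = 0.47: A = (b + zy)y = (2.11 + 0.47×1.13)×1.13 = 2.984 m²; P = b + 2y√(1+z²) = 2.11 + 2×1.13×1.105 = 4.607 m. Hydraulic radius R = A/P = 2.984/4.607 = 0.6478 m. Q_A = (1/0.032)·2.984·0.6478^(2/3)·√0.0016 = 2.793 m³/s.
Channel B: For a triangular section with side slope z = 3.5: A = zy² = 3.5×1.41² = 6.958 m²; P = 2y√(1+z²) = 2×1.41×3.64 = 10.26 m. Hydraulic radius R = A/P = 6.958/10.26 = 0.6779 m. Q_B = (1/0.032)·6.958·0.6779^(2/3)·√0.0016 = 6.712 m³/s.
Q_A = 2.793 m³/s vs Q_B = 6.712 m³/s, so channel B carries more.

channel B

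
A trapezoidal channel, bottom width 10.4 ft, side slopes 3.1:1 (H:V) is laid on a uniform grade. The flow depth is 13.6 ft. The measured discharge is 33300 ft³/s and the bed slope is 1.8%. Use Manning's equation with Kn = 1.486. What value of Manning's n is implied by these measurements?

n = 0.016

With bottom width b = 10.4 ft and side slope z = 3.1: A = (b + zy)y = (10.4 + 3.1×13.6)×13.6 = 714.8 ft²; P = b + 2y√(1+z²) = 10.4 + 2×13.6×3.257 = 99 ft.
Hydraulic radius R = A/P = 714.8/99 = 7.22 ft.
Rearranging Manning's equation: n = (1.486/Q) A R^(2/3) S^(1/2) = (1.486/33300) × 714.8 × 7.22^(2/3) × √0.018 = 0.016.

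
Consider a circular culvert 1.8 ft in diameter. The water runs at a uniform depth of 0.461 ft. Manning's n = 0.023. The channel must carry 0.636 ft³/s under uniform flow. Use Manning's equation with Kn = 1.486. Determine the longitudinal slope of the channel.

S = 0.0021

For a circular section of diameter D = 1.8 ft at depth y = 0.461 ft, the central angle is θ = 2 arccos(1 − 2y/D) = 2.123 rad. Then A = (D²/8)(θ − sin θ) = 0.5147 ft² and P = Dθ/2 = 1.91 ft.
Hydraulic radius R = A/P = 0.5147/1.91 = 0.2694 ft.
From Manning's equation, S = [nQ / (1.486 A R^(2/3))]² = [0.023 × 0.636 / (1.486 × 0.5147 × 0.2694^(2/3))]² = 0.0021.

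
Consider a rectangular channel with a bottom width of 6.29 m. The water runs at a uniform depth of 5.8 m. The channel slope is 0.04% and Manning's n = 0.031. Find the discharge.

Q = 37.8 m³/s

Flow area A = b·y = 6.29 × 5.8 = 36.48 m². Wetted perimeter P = b + 2y = 6.29 + 2×5.8 = 17.89 m.
Hydraulic radius R = A/P = 36.48/17.89 = 2.039 m.
Manning's equation: Q = (1/n) A R^(2/3) S^(1/2) = (1/0.031) × 36.48 × 2.039^(2/3) × 0.0004^(1/2) = 37.8 m³/s.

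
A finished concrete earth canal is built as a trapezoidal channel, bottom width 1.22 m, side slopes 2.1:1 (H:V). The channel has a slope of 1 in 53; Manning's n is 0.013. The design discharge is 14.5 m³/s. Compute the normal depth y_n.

Manning's equation rearranged: A R^(2/3) = nQ / (1·√S) = 0.013 × 14.5 / (√0.01887) = 1.372.
Trying y = 0.868 m: A R^(2/3) = 1.669 — over.
Trying y = 0.659 m: A R^(2/3) = 0.9322 — short.
Trying y = 0.792 m: A R^(2/3) = 1.372 — close enough.

y_n = 0.792 m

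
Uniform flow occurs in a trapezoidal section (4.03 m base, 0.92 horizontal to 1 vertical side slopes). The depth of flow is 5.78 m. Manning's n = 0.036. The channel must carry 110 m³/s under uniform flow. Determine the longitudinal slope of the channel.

S = 0.0014

With bottom width b = 4.03 m and side slope z = 0.92: A = (b + zy)y = (4.03 + 0.92×5.78)×5.78 = 54.03 m²; P = b + 2y√(1+z²) = 4.03 + 2×5.78×1.359 = 19.74 m.
Hydraulic radius R = A/P = 54.03/19.74 = 2.737 m.
From Manning's equation, S = [nQ / (1 A R^(2/3))]² = [0.036 × 110 / (1 × 54.03 × 2.737^(2/3))]² = 0.0014.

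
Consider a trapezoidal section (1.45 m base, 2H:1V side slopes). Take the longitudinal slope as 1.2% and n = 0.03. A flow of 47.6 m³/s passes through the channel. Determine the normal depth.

y_n = 2.13 m

Manning's equation rearranged: A R^(2/3) = nQ / (1·√S) = 0.03 × 47.6 / (√0.012) = 13.04.
Trying y = 1.58 m: A R^(2/3) = 6.563 — short.
Trying y = 2.36 m: A R^(2/3) = 16.56 — over.
Trying y = 2.13 m: A R^(2/3) = 13.02 — ≈ 13.04.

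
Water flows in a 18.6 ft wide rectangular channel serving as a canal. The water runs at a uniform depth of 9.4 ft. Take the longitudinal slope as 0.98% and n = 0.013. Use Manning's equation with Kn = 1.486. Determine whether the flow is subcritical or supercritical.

supercritical

Flow area A = b·y = 18.6 × 9.4 = 174.8 ft². Wetted perimeter P = b + 2y = 18.6 + 2×9.4 = 37.4 ft.
Hydraulic radius R = A/P = 174.8/37.4 = 4.675 ft.
V = (1.486/n) R^(2/3) √S = (1.486/0.013) × 4.675^(2/3) × √0.0098 = 31.64 ft/s. Hydraulic depth D_h = A/T = 174.8/18.6 = 9.4 ft.
Froude number Fr = V/√(g·D_h) = 31.64/√(32.2×9.4) = 1.82, which is greater than 1, so the flow is supercritical.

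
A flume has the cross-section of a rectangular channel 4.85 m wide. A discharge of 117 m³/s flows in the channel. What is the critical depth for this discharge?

y_c = 3.9 m

For a rectangular channel, critical depth y_c = (q²/g)^(1/3) where q = Q/b = 117/4.85 = 24.12 m²/s.
So y_c = (24.12²/9.81)^(1/3) = 3.9 m.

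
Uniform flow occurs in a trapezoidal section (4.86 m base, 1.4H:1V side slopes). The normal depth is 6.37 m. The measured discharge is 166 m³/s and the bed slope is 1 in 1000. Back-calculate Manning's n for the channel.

With bottom width b = 4.86 m and side slope z = 1.4: A = (b + zy)y = (4.86 + 1.4×6.37)×6.37 = 87.77 m²; P = b + 2y√(1+z²) = 4.86 + 2×6.37×1.72 = 26.78 m.
Hydraulic radius R = A/P = 87.77/26.78 = 3.277 m.
Rearranging Manning's equation: n = (1/Q) A R^(2/3) S^(1/2) = (1/166) × 87.77 × 3.277^(2/3) × √0.001 = 0.0369.

n = 0.0369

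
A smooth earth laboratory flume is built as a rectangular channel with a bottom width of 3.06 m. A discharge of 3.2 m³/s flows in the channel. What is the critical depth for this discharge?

y_c = 0.481 m

For a rectangular channel, critical depth y_c = (q²/g)^(1/3) where q = Q/b = 3.2/3.06 = 1.046 m²/s.
So y_c = (1.046²/9.81)^(1/3) = 0.481 m.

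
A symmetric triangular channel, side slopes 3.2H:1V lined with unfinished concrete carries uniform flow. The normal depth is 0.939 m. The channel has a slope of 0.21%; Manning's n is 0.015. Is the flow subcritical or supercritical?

For a triangular section with side slope z = 3.2: A = zy² = 3.2×0.939² = 2.822 m²; P = 2y√(1+z²) = 2×0.939×3.353 = 6.296 m.
Hydraulic radius R = A/P = 2.822/6.296 = 0.4481 m.
V = (1/n) R^(2/3) √S = (1/0.015) × 0.4481^(2/3) × √0.0021 = 1.789 m/s. Hydraulic depth D_h = A/T = 2.822/6.01 = 0.4695 m.
Froude number Fr = V/√(g·D_h) = 1.789/√(9.81×0.4695) = 0.834, which is less than 1, so the flow is subcritical.

subcritical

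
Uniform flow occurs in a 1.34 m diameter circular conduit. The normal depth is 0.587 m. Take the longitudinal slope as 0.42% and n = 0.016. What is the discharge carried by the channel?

For a circular section of diameter D = 1.34 m at depth y = 0.587 m, the central angle is θ = 2 arccos(1 − 2y/D) = 2.893 rad. Then A = (D²/8)(θ − sin θ) = 0.5942 m² and P = Dθ/2 = 1.938 m.
Hydraulic radius R = A/P = 0.5942/1.938 = 0.3065 m.
Manning's equation: Q = (1/n) A R^(2/3) S^(1/2) = (1/0.016) × 0.5942 × 0.3065^(2/3) × 0.0042^(1/2) = 1.09 m³/s.

Q = 1.09 m³/s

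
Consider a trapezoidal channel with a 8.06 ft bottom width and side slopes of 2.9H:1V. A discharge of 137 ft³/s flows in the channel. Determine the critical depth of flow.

At critical depth, Q² T / (g A³) = 1, i.e. A³/T = Q²/g = 137²/32.2 = 582.9.
Try y = 1.95 ft: A³/T = 987.6 — over.
Try y = 1.21 ft: A³/T = 181.9 — short.
Try y = 1.69 ft: A³/T = 588.4 — close enough.

y_c = 1.69 ft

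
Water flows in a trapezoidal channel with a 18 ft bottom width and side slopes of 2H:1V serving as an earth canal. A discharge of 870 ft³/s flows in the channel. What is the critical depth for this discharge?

y_c = 3.62 ft

At critical depth, Q² T / (g A³) = 1, i.e. A³/T = Q²/g = 870²/32.2 = 23510.
Trying y = 4.36 ft: A³/T = 44610 — over.
Trying y = 2.61 ft: A³/T = 7827 — short.
Trying y = 3.62 ft: A³/T = 23480 — matches.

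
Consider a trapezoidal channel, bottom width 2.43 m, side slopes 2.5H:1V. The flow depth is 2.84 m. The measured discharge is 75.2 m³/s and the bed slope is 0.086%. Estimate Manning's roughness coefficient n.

With bottom width b = 2.43 m and side slope z = 2.5: A = (b + zy)y = (2.43 + 2.5×2.84)×2.84 = 27.07 m²; P = b + 2y√(1+z²) = 2.43 + 2×2.84×2.693 = 17.72 m.
Hydraulic radius R = A/P = 27.07/17.72 = 1.527 m.
Rearranging Manning's equation: n = (1/Q) A R^(2/3) S^(1/2) = (1/75.2) × 27.07 × 1.527^(2/3) × √0.00086 = 0.014.

n = 0.014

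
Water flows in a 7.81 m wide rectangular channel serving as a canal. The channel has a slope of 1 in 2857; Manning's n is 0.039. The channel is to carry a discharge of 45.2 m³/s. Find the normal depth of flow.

Manning's equation rearranged: A R^(2/3) = nQ / (1·√S) = 0.039 × 45.2 / (√0.00035) = 94.22.
At y = 8.44 m: A R^(2/3) = 126.9 — over.
At y = 5.79 m: A R^(2/3) = 79.52 — short.
At y = 6.63 m: A R^(2/3) = 94.3 — close enough.

y_n = 6.63 m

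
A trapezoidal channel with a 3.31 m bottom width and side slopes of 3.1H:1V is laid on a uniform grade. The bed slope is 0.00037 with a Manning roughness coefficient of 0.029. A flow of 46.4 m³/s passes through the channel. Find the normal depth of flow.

y_n = 3.38 m

Manning's equation rearranged: A R^(2/3) = nQ / (1·√S) = 0.029 × 46.4 / (√0.00037) = 69.95.
Try y = 3.75 m: A R^(2/3) = 89.47 — too large.
Try y = 2.95 m: A R^(2/3) = 50.91 — too small.
Try y = 3.38 m: A R^(2/3) = 69.98 — matches.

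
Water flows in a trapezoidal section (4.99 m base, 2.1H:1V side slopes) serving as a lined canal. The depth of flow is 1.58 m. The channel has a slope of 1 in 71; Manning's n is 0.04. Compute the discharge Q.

With bottom width b = 4.99 m and side slope z = 2.1: A = (b + zy)y = (4.99 + 2.1×1.58)×1.58 = 13.13 m²; P = b + 2y√(1+z²) = 4.99 + 2×1.58×2.326 = 12.34 m.
Hydraulic radius R = A/P = 13.13/12.34 = 1.064 m.
Manning's equation: Q = (1/n) A R^(2/3) S^(1/2) = (1/0.04) × 13.13 × 1.064^(2/3) × 0.01408^(1/2) = 40.6 m³/s.

Q = 40.6 m³/s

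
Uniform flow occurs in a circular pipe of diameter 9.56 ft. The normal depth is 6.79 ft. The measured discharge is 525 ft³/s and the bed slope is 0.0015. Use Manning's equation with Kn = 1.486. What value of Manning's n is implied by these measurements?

For a circular section of diameter D = 9.56 ft at depth y = 6.79 ft, the central angle is θ = 2 arccos(1 − 2y/D) = 4.01 rad. Then A = (D²/8)(θ − sin θ) = 54.52 ft² and P = Dθ/2 = 19.17 ft.
Hydraulic radius R = A/P = 54.52/19.17 = 2.845 ft.
Rearranging Manning's equation: n = (1.486/Q) A R^(2/3) S^(1/2) = (1.486/525) × 54.52 × 2.845^(2/3) × √0.0015 = 0.012.

n = 0.012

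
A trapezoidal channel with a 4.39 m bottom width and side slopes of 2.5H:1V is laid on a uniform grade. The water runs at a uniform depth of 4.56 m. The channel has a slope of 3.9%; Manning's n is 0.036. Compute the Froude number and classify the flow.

supercritical

With bottom width b = 4.39 m and side slope z = 2.5: A = (b + zy)y = (4.39 + 2.5×4.56)×4.56 = 72 m²; P = b + 2y√(1+z²) = 4.39 + 2×4.56×2.693 = 28.95 m.
Hydraulic radius R = A/P = 72/28.95 = 2.487 m.
V = (1/n) R^(2/3) √S = (1/0.036) × 2.487^(2/3) × √0.039 = 10.07 m/s. Hydraulic depth D_h = A/T = 72/27.19 = 2.648 m.
Froude number Fr = V/√(g·D_h) = 10.07/√(9.81×2.648) = 1.98, which is greater than 1, so the flow is supercritical.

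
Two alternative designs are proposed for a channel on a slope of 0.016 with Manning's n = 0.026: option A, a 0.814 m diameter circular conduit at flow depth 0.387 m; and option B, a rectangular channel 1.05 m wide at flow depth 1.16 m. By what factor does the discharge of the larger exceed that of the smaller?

7.48

Channel A: For a circular section of diameter D = 0.814 m at depth y = 0.387 m, the central angle is θ = 2 arccos(1 − 2y/D) = 3.043 rad. Then A = (D²/8)(θ − sin θ) = 0.2439 m² and P = Dθ/2 = 1.239 m. Hydraulic radius R = A/P = 0.2439/1.239 = 0.1969 m. Q_A = (1/0.026)·0.2439·0.1969^(2/3)·√0.016 = 0.4017 m³/s.
Channel B: Flow area A = b·y = 1.05 × 1.16 = 1.218 m². Wetted perimeter P = b + 2y = 1.05 + 2×1.16 = 3.37 m. Hydraulic radius R = A/P = 1.218/3.37 = 0.3614 m. Q_B = (1/0.026)·1.218·0.3614^(2/3)·√0.016 = 3.007 m³/s.
The larger discharge is 3.007 m³/s and the smaller is 0.4017 m³/s; the ratio is 7.48.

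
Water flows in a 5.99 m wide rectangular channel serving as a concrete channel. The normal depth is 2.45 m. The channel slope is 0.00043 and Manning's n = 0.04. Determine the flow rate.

Flow area A = b·y = 5.99 × 2.45 = 14.68 m². Wetted perimeter P = b + 2y = 5.99 + 2×2.45 = 10.89 m.
Hydraulic radius R = A/P = 14.68/10.89 = 1.348 m.
Manning's equation: Q = (1/n) A R^(2/3) S^(1/2) = (1/0.04) × 14.68 × 1.348^(2/3) × 0.00043^(1/2) = 9.28 m³/s.

Q = 9.28 m³/s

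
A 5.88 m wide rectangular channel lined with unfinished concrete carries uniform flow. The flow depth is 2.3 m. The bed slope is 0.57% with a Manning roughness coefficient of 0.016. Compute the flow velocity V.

V = 5.59 m/s

Flow area A = b·y = 5.88 × 2.3 = 13.52 m². Wetted perimeter P = b + 2y = 5.88 + 2×2.3 = 10.48 m.
Hydraulic radius R = A/P = 13.52/10.48 = 1.29 m.
From Manning's equation, V = (1/n) R^(2/3) S^(1/2) = (1/0.016) × 1.29^(2/3) × 0.0057^(1/2) = 5.59 m/s.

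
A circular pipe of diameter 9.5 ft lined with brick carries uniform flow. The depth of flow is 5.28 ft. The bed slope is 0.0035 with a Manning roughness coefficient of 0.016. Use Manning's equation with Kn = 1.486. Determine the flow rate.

For a circular section of diameter D = 9.5 ft at depth y = 5.28 ft, the central angle is θ = 2 arccos(1 − 2y/D) = 3.365 rad. Then A = (D²/8)(θ − sin θ) = 40.47 ft² and P = Dθ/2 = 15.98 ft.
Hydraulic radius R = A/P = 40.47/15.98 = 2.532 ft.
Manning's equation: Q = (1.486/n) A R^(2/3) S^(1/2) = (1.486/0.016) × 40.47 × 2.532^(2/3) × 0.0035^(1/2) = 413 ft³/s.

Q = 413 ft³/s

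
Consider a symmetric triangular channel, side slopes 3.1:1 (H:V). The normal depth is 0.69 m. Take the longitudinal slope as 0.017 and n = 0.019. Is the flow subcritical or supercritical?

For a triangular section with side slope z = 3.1: A = zy² = 3.1×0.69² = 1.476 m²; P = 2y√(1+z²) = 2×0.69×3.257 = 4.495 m.
Hydraulic radius R = A/P = 1.476/4.495 = 0.3283 m.
V = (1/n) R^(2/3) √S = (1/0.019) × 0.3283^(2/3) × √0.017 = 3.266 m/s. Hydraulic depth D_h = A/T = 1.476/4.278 = 0.345 m.
Froude number Fr = V/√(g·D_h) = 3.266/√(9.81×0.345) = 1.78, which is greater than 1, so the flow is supercritical.

supercritical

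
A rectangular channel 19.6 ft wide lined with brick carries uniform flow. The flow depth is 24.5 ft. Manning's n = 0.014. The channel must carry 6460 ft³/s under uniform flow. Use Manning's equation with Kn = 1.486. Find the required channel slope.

Flow area A = b·y = 19.6 × 24.5 = 480.2 ft². Wetted perimeter P = b + 2y = 19.6 + 2×24.5 = 68.6 ft.
Hydraulic radius R = A/P = 480.2/68.6 = 7 ft.
From Manning's equation, S = [nQ / (1.486 A R^(2/3))]² = [0.014 × 6460 / (1.486 × 480.2 × 7^(2/3))]² = 0.0012.

S = 0.0012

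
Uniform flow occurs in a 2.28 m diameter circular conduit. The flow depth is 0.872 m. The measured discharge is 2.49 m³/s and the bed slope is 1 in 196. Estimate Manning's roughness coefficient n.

For a circular section of diameter D = 2.28 m at depth y = 0.872 m, the central angle is θ = 2 arccos(1 − 2y/D) = 2.667 rad. Then A = (D²/8)(θ − sin θ) = 1.436 m² and P = Dθ/2 = 3.04 m.
Hydraulic radius R = A/P = 1.436/3.04 = 0.4723 m.
Rearranging Manning's equation: n = (1/Q) A R^(2/3) S^(1/2) = (1/2.49) × 1.436 × 0.4723^(2/3) × √0.005102 = 0.025.

n = 0.025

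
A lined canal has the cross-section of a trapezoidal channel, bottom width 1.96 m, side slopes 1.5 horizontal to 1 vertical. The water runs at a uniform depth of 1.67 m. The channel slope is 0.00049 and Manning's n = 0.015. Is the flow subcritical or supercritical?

With bottom width b = 1.96 m and side slope z = 1.5: A = (b + zy)y = (1.96 + 1.5×1.67)×1.67 = 7.457 m²; P = b + 2y√(1+z²) = 1.96 + 2×1.67×1.803 = 7.981 m.
Hydraulic radius R = A/P = 7.457/7.981 = 0.9343 m.
V = (1/n) R^(2/3) √S = (1/0.015) × 0.9343^(2/3) × √0.00049 = 1.41 m/s. Hydraulic depth D_h = A/T = 7.457/6.97 = 1.07 m.
Froude number Fr = V/√(g·D_h) = 1.41/√(9.81×1.07) = 0.435, which is less than 1, so the flow is subcritical.

subcritical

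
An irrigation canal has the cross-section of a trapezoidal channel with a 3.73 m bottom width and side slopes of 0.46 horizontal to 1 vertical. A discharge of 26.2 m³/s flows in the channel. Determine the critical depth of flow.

At critical depth, Q² T / (g A³) = 1, i.e. A³/T = Q²/g = 26.2²/9.81 = 69.97.
Try y = 1.25 m: A³/T = 31.93 — low.
Try y = 1.6 m: A³/T = 70.14 — matches.

y_c = 1.6 m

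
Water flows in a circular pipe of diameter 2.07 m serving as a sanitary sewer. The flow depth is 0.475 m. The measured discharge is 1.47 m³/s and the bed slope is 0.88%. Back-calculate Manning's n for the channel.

n = 0.016

For a circular section of diameter D = 2.07 m at depth y = 0.475 m, the central angle is θ = 2 arccos(1 − 2y/D) = 1.998 rad. Then A = (D²/8)(θ − sin θ) = 0.5828 m² and P = Dθ/2 = 2.068 m.
Hydraulic radius R = A/P = 0.5828/2.068 = 0.2818 m.
Rearranging Manning's equation: n = (1/Q) A R^(2/3) S^(1/2) = (1/1.47) × 0.5828 × 0.2818^(2/3) × √0.0088 = 0.016.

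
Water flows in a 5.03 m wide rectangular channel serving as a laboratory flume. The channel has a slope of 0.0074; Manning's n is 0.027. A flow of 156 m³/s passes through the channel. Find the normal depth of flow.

Manning's equation rearranged: A R^(2/3) = nQ / (1·√S) = 0.027 × 156 / (√0.0074) = 48.96.
Try y = 4.8 m: A R^(2/3) = 33.72 — short.
Try y = 6.54 m: A R^(2/3) = 48.97 — matches.

y_n = 6.54 m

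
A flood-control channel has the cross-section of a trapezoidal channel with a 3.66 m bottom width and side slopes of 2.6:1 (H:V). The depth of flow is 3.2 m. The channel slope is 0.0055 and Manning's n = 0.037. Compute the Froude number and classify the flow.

With bottom width b = 3.66 m and side slope z = 2.6: A = (b + zy)y = (3.66 + 2.6×3.2)×3.2 = 38.34 m²; P = b + 2y√(1+z²) = 3.66 + 2×3.2×2.786 = 21.49 m.
Hydraulic radius R = A/P = 38.34/21.49 = 1.784 m.
V = (1/n) R^(2/3) √S = (1/0.037) × 1.784^(2/3) × √0.0055 = 2.948 m/s. Hydraulic depth D_h = A/T = 38.34/20.3 = 1.888 m.
Froude number Fr = V/√(g·D_h) = 2.948/√(9.81×1.888) = 0.685, which is less than 1, so the flow is subcritical.

subcritical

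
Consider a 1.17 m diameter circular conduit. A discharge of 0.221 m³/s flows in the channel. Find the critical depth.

y_c = 0.25 m

At critical depth, Q² T / (g A³) = 1, i.e. A³/T = Q²/g = 0.221²/9.81 = 0.004979.
Trying y = 0.185 m: A³/T = 0.001523 — short.
Trying y = 0.313 m: A³/T = 0.01193 — over.
Trying y = 0.25 m: A³/T = 0.004965 — matches.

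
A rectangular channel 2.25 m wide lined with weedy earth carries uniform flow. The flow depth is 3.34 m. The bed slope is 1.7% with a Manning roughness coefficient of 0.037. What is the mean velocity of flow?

V = 3.14 m/s

Flow area A = b·y = 2.25 × 3.34 = 7.515 m². Wetted perimeter P = b + 2y = 2.25 + 2×3.34 = 8.93 m.
Hydraulic radius R = A/P = 7.515/8.93 = 0.8415 m.
From Manning's equation, V = (1/n) R^(2/3) S^(1/2) = (1/0.037) × 0.8415^(2/3) × 0.017^(1/2) = 3.14 m/s.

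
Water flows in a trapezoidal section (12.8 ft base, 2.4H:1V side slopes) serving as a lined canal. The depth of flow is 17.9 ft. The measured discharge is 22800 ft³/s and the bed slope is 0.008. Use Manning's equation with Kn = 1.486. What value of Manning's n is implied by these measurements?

n = 0.026

With bottom width b = 12.8 ft and side slope z = 2.4: A = (b + zy)y = (12.8 + 2.4×17.9)×17.9 = 998.1 ft²; P = b + 2y√(1+z²) = 12.8 + 2×17.9×2.6 = 105.9 ft.
Hydraulic radius R = A/P = 998.1/105.9 = 9.427 ft.
Rearranging Manning's equation: n = (1.486/Q) A R^(2/3) S^(1/2) = (1.486/22800) × 998.1 × 9.427^(2/3) × √0.008 = 0.026.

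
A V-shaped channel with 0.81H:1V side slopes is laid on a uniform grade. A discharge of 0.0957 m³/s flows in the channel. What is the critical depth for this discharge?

At critical depth, Q² T / (g A³) = 1, i.e. A³/T = Q²/g = 0.0957²/9.81 = 0.0009336.
Trying y = 0.247 m: A³/T = 0.0003016 — short.
Trying y = 0.31 m: A³/T = 0.0009392 — ≈ 0.0009336.

y_c = 0.31 m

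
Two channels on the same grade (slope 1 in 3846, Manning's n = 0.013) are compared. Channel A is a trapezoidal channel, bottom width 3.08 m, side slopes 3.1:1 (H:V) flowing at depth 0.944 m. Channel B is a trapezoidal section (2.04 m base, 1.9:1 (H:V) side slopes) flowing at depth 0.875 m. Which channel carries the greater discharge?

Channel A: With bottom width b = 3.08 m and side slope z = 3.1: A = (b + zy)y = (3.08 + 3.1×0.944)×0.944 = 5.67 m²; P = b + 2y√(1+z²) = 3.08 + 2×0.944×3.257 = 9.23 m. Hydraulic radius R = A/P = 5.67/9.23 = 0.6143 m. Q_A = (1/0.013)·5.67·0.6143^(2/3)·√0.00026 = 5.082 m³/s.
Channel B: With bottom width b = 2.04 m and side slope z = 1.9: A = (b + zy)y = (2.04 + 1.9×0.875)×0.875 = 3.24 m²; P = b + 2y√(1+z²) = 2.04 + 2×0.875×2.147 = 5.797 m. Hydraulic radius R = A/P = 3.24/5.797 = 0.5588 m. Q_B = (1/0.013)·3.24·0.5588^(2/3)·√0.00026 = 2.726 m³/s.
Q_A = 5.082 m³/s vs Q_B = 2.726 m³/s, so channel A carries more.

channel A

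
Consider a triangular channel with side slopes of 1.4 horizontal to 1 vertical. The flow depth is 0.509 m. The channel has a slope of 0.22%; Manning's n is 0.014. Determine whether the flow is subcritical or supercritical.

subcritical

For a triangular section with side slope z = 1.4: A = zy² = 1.4×0.509² = 0.3627 m²; P = 2y√(1+z²) = 2×0.509×1.72 = 1.751 m.
Hydraulic radius R = A/P = 0.3627/1.751 = 0.2071 m.
V = (1/n) R^(2/3) √S = (1/0.014) × 0.2071^(2/3) × √0.0022 = 1.173 m/s. Hydraulic depth D_h = A/T = 0.3627/1.425 = 0.2545 m.
Froude number Fr = V/√(g·D_h) = 1.173/√(9.81×0.2545) = 0.742, which is less than 1, so the flow is subcritical.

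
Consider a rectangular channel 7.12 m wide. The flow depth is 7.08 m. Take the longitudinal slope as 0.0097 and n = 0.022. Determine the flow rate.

Flow area A = b·y = 7.12 × 7.08 = 50.41 m². Wetted perimeter P = b + 2y = 7.12 + 2×7.08 = 21.28 m.
Hydraulic radius R = A/P = 50.41/21.28 = 2.369 m.
Manning's equation: Q = (1/n) A R^(2/3) S^(1/2) = (1/0.022) × 50.41 × 2.369^(2/3) × 0.0097^(1/2) = 401 m³/s.

Q = 401 m³/s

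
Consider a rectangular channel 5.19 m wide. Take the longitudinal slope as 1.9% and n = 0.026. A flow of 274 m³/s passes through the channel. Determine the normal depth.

Manning's equation rearranged: A R^(2/3) = nQ / (1·√S) = 0.026 × 274 / (√0.019) = 51.68.
Try y = 5.37 m: A R^(2/3) = 40.47 — too small.
Try y = 7.32 m: A R^(2/3) = 58.6 — too large.
Try y = 6.58 m: A R^(2/3) = 51.67 — close enough.

y_n = 6.58 m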